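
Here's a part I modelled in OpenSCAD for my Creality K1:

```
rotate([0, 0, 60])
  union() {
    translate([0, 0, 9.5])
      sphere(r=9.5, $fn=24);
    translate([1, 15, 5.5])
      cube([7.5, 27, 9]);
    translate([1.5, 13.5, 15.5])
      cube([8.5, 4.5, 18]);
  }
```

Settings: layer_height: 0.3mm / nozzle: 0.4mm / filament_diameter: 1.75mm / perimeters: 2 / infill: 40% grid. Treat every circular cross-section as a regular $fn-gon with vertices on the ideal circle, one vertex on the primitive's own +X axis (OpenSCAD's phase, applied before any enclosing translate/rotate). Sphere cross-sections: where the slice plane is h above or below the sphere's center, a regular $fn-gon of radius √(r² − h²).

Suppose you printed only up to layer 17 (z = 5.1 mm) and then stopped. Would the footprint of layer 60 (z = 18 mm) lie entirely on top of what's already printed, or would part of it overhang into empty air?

Compare the two slices. At z = 5.1: the sphere: section is a regular 24-gon, circumradius = √(r²−h²) = √(9.5²−4.4²) = 8.420 (area = (24/2)·8.420²·sin(360°/24) = 220.17 mm²); the cube at (1, 15) is absent (z outside [5.5, 14.5]); the cube at (1.5, 13.5) is absent (z outside [15.5, 33.5]); Combining (union): only the r=9.5 sphere is present, so the union is just that shape — area = 220.17 mm²; (whole slice rotated 60° about Z — lengths, areas and connectivity unchanged). At z = 18: the sphere: section is a regular 24-gon, circumradius = √(r²−h²) = √(9.5²−8.5²) = 4.243 (area = (24/2)·4.243²·sin(360°/24) = 55.90 mm²); the cube at (1, 15) is not intersected at this z (z outside [5.5, 14.5]); the 8.5×4.5 cube at (1.5, 13.5) contributes its full rectangle (area 38.25 mm²); Merging all regions: the 2 present regions are separate (no shared area or edge), so areas and boundary lengths simply add and each stays a separate island — area = 94.15 mm²; (rotated 60° about Z; rotation is an isometry so areas/perimeters/island counts are preserved). Checking containment: at z = 18 the cross-section extends beyond the z = 5.1 cross-section by about 38.25 mm².

part overhangs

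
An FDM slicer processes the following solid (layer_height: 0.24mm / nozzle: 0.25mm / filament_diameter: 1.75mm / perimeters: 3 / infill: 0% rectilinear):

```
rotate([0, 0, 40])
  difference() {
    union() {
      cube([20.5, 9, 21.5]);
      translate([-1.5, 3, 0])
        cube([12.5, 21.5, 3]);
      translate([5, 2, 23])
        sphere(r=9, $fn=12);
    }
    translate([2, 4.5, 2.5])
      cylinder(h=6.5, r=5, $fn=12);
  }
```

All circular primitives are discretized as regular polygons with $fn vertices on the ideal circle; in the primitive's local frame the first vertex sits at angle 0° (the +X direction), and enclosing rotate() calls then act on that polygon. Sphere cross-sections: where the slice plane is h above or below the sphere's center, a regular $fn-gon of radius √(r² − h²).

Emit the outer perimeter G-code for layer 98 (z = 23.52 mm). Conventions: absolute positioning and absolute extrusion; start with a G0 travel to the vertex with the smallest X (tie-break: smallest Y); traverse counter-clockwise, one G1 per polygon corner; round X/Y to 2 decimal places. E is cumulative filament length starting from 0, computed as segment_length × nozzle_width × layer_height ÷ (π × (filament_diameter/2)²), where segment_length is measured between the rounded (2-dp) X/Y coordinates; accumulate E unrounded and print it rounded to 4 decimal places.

At z = 23.52 mm: the cube is absent (z outside [0, 21.5]); the cube at (-1.5, 3) does not reach this height (z outside [0, 3]); the r=9 sphere at (5, 2) slices to a regular 12-gon of circumradius 8.985 (√(r²−h²) with h=0.52 from center); Merging all regions: only the r=9 sphere at (5, 2) is present, so the union is just that shape — 1 connected region; the cylinder at (2, 4.5) is not intersected at this z (z outside [2.5, 9]); Subtracting the remaining from the first: none of the subtracted shapes is present at this height, so that combined region is unchanged — 1 connected region; (rotated 40° about Z; rotation is an isometry so areas/perimeters/island counts are preserved). The outline is a single polygon with 12 vertices. Extrusion per mm of travel: 0.25 × 0.24 / (π × 0.875²) = 0.024945. Accumulating E over each segment gives final E = 1.3922.

G0 X-6.30 Y3.19 Z23.52
G1 X-4.34 Y-1.03 E0.1161
G1 X-0.53 Y-3.70 E0.2321
G1 X4.10 Y-4.10 E0.3480
G1 X8.32 Y-2.14 E0.4641
G1 X10.99 Y1.67 E0.5802
G1 X11.39 Y6.31 E0.6963
G1 X9.43 Y10.52 E0.8122
G1 X5.62 Y13.19 E0.9282
G1 X0.98 Y13.59 E1.0444
G1 X-3.23 Y11.63 E1.1603
G1 X-5.90 Y7.82 E1.2763
G1 X-6.30 Y3.19 E1.3922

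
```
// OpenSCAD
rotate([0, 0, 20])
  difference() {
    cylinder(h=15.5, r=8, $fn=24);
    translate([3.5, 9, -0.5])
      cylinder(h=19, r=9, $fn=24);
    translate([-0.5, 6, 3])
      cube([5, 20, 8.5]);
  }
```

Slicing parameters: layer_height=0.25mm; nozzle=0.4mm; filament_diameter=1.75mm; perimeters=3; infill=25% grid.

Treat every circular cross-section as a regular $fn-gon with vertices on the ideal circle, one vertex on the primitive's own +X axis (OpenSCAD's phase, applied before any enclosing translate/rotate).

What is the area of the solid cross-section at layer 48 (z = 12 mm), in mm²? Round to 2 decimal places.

128.48 mm²

At z = 12 mm: the r=8 cylinder contributes a regular 24-gon of circumradius 8 (area = (24/2)·8.000²·sin(360°/24) = 198.77 mm²); the r=9 cylinder at (3.5, 9) gives a regular 24-gon of circumradius 9 (constant along its height) (area = (24/2)·9.000²·sin(360°/24) = 251.57 mm²); the cube at (-0.5, 6) does not reach this height (z outside [3, 11.5]); Taking the first minus the rest: starting from the r=8 cylinder (198.77 mm²), the r=9 cylinder at (3.5, 9) partially overlaps it — only the 70.29 mm² overlap (of its 251.57 mm²) is removed, clipping the outline — area = 128.48 mm²; (rotated 20° about Z; rotation is an isometry so areas/perimeters/island counts are preserved). Overall, the cross-section is a single solid region. Net area = 128.48 mm².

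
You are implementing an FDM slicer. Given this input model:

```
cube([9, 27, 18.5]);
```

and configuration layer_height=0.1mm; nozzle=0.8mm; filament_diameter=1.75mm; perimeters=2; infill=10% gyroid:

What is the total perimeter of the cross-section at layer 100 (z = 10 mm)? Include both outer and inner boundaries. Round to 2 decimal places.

72.00 mm

At z = 10 mm: the cube (footprint 9×27) is included at this height (perimeter 72.00 mm). Overall, the cross-section is a single solid region. Total boundary length (outer) = 72.00 mm.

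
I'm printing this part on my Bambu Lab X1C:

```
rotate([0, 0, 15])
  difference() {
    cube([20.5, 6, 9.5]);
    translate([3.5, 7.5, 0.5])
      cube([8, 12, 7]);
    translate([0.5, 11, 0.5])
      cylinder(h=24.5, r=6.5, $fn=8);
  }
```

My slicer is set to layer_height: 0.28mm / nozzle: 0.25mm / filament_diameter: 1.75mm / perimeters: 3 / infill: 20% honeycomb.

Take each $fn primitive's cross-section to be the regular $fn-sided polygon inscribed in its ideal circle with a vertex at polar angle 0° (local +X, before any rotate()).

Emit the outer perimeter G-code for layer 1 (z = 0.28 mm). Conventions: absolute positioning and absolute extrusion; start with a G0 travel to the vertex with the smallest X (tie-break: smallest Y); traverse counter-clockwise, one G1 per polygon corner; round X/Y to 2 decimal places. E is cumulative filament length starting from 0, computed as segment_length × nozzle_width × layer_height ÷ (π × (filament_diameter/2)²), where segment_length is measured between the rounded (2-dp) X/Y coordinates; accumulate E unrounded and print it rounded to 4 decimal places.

G0 X-1.55 Y5.80 Z0.28
G1 X0.00 Y0.00 E0.1747
G1 X19.80 Y5.31 E0.7713
G1 X18.25 Y11.10 E0.9458
G1 X-1.55 Y5.80 E1.5423

At z = 0.28 mm: the cube is present — its section is the full 20.5×6 rectangle; the cube at (3.5, 7.5) is absent (z outside [0.5, 7.5]); the cylinder at (0.5, 11) is not intersected at this z (z outside [0.5, 25]); After the difference (first − rest): none of the subtracted shapes is present at this height, so the 20.5×6 cube is unchanged — 1 connected region; (rotated 15° about Z; rotation is an isometry so areas/perimeters/island counts are preserved). The outline is a single polygon with 4 vertices. Extrusion per mm of travel: 0.25 × 0.28 / (π × 0.875²) = 0.029103. Accumulating E over each segment gives final E = 1.5423.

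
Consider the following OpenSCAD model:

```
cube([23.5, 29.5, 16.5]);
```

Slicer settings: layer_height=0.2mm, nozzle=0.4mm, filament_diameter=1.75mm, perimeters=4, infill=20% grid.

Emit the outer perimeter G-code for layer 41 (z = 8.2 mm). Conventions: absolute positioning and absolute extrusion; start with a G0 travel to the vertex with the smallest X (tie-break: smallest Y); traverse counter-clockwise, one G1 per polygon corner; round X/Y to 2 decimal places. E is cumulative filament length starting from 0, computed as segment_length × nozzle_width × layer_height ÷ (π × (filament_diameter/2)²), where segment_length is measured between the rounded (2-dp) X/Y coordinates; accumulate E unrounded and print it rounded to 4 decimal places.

At z = 8.2 mm: the cube is present — its section is the full 23.5×29.5 rectangle. The outline is a single polygon with 4 vertices. Extrusion per mm of travel: 0.4 × 0.2 / (π × 0.875²) = 0.033260. Accumulating E over each segment gives final E = 3.5256.

G0 X0.00 Y0.00 Z8.20
G1 X23.50 Y0.00 E0.7816
G1 X23.50 Y29.50 E1.7628
G1 X0.00 Y29.50 E2.5444
G1 X0.00 Y0.00 E3.5256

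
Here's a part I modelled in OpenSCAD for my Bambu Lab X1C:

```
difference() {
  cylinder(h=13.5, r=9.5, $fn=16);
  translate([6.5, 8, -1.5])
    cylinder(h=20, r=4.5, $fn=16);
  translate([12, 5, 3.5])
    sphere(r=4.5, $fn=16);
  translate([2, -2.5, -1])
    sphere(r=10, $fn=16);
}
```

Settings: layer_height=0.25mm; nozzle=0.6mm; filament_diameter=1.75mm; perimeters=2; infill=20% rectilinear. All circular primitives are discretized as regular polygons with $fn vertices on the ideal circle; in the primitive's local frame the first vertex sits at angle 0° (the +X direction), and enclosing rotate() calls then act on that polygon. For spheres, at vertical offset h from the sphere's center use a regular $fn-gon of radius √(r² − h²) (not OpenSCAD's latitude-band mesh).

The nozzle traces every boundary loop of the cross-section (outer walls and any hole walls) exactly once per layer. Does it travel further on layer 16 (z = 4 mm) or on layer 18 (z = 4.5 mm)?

Layer 16 (z = 4): the r=9.5 cylinder gives a regular 16-gon of circumradius 9.5 (constant along its height) (perimeter = 2·16·9.500·sin(180°/16) = 59.31 mm); the cylinder at (6.5, 8): section is a regular 16-gon, circumradius r=4.5 (perimeter = 2·16·4.500·sin(180°/16) = 28.09 mm); the sphere at (12, 5): section is a regular 16-gon, circumradius = √(r²−h²) = √(4.5²−0.5²) = 4.472 (perimeter = 2·16·4.472·sin(180°/16) = 27.92 mm); the r=10 sphere at (2, -2.5) slices to a regular 16-gon of circumradius 8.660 (√(r²−h²) with h=5 from center) (perimeter = 2·16·8.660·sin(180°/16) = 54.07 mm); Taking the first minus the rest: starting from the r=9.5 cylinder, the r=4.5 cylinder at (6.5, 8) partially overlaps it — only the 20.06 mm² overlap (of its 61.99 mm²) is removed, clipping the outline; the r=4.5 sphere at (12, 5) partially overlaps it — only the 1.51 mm² overlap (of its 61.23 mm²) is removed, clipping the outline; the r=10 sphere at (2, -2.5) partially overlaps it — only the 186.95 mm² overlap (of its 229.61 mm²) is removed, clipping the outline — boundary = 50.85 mm. So its perimeter = 50.85 mm. Layer 18 (z = 4.5): the r=9.5 cylinder contributes a regular 16-gon of circumradius 9.5 (perimeter = 2·16·9.500·sin(180°/16) = 59.31 mm); the r=4.5 cylinder at (6.5, 8) contributes a regular 16-gon of circumradius 4.5 (perimeter = 2·16·4.500·sin(180°/16) = 28.09 mm); the sphere at (12, 5): section is a regular 16-gon, circumradius = √(r²−h²) = √(4.5²−1²) = 4.387 (perimeter = 2·16·4.387·sin(180°/16) = 27.39 mm); the r=10 sphere at (2, -2.5) contributes a regular 16-gon of circumradius √(10²−5.5²) = 8.352 (perimeter = 2·16·8.352·sin(180°/16) = 52.14 mm); After the difference (first − rest): starting from the r=9.5 cylinder, the r=4.5 cylinder at (6.5, 8) partially overlaps it — only the 20.06 mm² overlap (of its 61.99 mm²) is removed, clipping the outline; the r=4.5 sphere at (12, 5) partially overlaps it — only the 1.30 mm² overlap (of its 58.93 mm²) is removed, clipping the outline; the r=10 sphere at (2, -2.5) partially overlaps it — only the 180.77 mm² overlap (of its 213.54 mm²) is removed, clipping the outline — boundary = 55.71 mm. So its perimeter = 55.71 mm. Layer 18 is larger (55.71 vs 50.85 mm).

layer 18 (z = 4.5 mm)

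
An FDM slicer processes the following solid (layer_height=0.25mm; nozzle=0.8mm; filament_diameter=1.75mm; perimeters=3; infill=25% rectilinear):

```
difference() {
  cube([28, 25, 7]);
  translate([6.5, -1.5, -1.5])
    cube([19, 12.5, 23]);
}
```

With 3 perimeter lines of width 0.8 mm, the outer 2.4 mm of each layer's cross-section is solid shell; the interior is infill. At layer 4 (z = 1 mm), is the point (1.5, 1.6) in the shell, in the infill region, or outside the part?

shell

At z = 1 mm: the cube is present — its section is the full 28×25 rectangle; the 19×12.5 cube at (6.5, -1.5) contributes its full rectangle; After the difference (first − rest): starting from the 28×25 cube, the 19×12.5 cube at (6.5, -1.5) partially overlaps it — only the 209.00 mm² overlap (of its 237.50 mm²) is removed, clipping the outline — 1 connected region. Overall, the cross-section is a single solid region. The nearest boundary edge runs (0.00, 0.00)→(0.00, 25.00); distance from the point to it = 1.50 mm. The point is inside the cross-section, 1.50 mm from the nearest boundary — within the 2.4 mm shell band (3 × 0.8).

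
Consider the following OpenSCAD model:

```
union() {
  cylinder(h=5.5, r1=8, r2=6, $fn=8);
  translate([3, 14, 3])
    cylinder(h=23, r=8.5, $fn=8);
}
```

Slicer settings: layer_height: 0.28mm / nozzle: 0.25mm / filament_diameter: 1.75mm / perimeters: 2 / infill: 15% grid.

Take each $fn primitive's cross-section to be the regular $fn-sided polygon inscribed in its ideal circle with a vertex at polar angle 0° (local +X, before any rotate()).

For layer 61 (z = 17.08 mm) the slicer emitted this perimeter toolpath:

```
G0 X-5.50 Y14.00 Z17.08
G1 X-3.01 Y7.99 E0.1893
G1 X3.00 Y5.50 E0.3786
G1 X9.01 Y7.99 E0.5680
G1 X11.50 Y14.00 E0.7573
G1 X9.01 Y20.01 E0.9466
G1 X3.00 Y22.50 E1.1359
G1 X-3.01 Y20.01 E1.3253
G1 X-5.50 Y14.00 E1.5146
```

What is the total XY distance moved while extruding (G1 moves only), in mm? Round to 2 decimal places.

Sum the Euclidean lengths of each G1 segment: total = 52.04 mm.

52.04 mm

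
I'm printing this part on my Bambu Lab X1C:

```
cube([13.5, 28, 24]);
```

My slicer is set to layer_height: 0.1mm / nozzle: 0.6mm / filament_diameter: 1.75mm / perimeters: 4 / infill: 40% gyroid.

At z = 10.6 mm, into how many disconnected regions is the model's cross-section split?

At z = 10.6 mm: the cube is present — its section is the full 13.5×28 rectangle. The result has 1 disconnected region.

1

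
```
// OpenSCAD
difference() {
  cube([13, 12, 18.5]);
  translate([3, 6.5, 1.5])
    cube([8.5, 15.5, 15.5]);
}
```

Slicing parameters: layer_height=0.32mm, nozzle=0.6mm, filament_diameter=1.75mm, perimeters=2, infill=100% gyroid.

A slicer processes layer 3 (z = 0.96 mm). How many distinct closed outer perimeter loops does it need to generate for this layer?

At z = 0.96 mm: the 13×12 cube contributes its full rectangle; the cube at (3, 6.5) does not reach this height (z outside [1.5, 17]); Taking the first minus the rest: none of the subtracted shapes is present at this height, so the 13×12 cube is unchanged — 1 connected region. The result has 1 disconnected region.

1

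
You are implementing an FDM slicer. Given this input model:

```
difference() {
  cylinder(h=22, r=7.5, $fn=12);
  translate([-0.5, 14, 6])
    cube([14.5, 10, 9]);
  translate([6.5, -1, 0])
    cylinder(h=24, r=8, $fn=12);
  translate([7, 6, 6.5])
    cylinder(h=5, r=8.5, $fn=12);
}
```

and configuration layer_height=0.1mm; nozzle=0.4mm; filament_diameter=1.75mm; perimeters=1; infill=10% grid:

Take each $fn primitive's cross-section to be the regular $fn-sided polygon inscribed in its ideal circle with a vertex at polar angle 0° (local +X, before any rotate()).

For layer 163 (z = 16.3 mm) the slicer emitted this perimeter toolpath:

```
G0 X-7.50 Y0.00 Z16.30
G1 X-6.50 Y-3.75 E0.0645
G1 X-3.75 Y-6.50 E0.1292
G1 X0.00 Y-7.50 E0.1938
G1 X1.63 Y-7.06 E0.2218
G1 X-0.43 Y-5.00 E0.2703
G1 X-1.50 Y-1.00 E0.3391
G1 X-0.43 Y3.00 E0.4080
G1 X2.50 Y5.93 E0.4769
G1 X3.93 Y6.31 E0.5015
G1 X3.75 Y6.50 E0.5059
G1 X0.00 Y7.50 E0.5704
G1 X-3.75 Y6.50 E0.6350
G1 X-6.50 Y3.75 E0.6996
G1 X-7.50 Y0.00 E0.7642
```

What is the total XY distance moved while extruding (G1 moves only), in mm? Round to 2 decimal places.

Sum the Euclidean lengths of each G1 segment: total = 45.95 mm.

45.95 mm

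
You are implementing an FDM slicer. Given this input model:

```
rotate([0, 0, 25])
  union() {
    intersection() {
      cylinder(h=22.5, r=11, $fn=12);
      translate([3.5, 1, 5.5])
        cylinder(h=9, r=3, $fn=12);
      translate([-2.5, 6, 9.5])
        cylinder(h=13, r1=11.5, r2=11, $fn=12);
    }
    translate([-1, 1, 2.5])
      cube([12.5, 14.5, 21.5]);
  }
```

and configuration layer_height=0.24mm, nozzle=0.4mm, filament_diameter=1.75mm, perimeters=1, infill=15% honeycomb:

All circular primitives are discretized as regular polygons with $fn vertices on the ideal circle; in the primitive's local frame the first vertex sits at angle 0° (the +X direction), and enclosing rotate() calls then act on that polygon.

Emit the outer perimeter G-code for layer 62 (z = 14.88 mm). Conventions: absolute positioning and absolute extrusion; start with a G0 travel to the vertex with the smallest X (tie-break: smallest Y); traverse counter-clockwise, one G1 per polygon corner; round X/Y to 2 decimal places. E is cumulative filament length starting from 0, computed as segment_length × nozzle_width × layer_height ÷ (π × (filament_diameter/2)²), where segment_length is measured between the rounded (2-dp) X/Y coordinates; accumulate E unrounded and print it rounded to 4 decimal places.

At z = 14.88 mm: the cylinder: section is a regular 12-gon, circumradius r=11; the cylinder at (3.5, 1) is not intersected at this z (z outside [5.5, 14.5]); the cone at (-2.5, 6) contributes a regular 12-gon of circumradius 11.293 (interpolated between r1=11.5 and r2=11 at t=0.414); After intersecting: at least one operand is absent at this height, so nothing remains; the 12.5×14.5 cube at (-1, 1) contributes its full rectangle; Combining (union): only the 12.5×14.5 cube at (-1, 1) is present, so the union is just that shape — 1 connected region; (rotated 25° about Z; rotation is an isometry so areas/perimeters/island counts are preserved). The outline is a single polygon with 4 vertices. Extrusion per mm of travel: 0.4 × 0.24 / (π × 0.875²) = 0.039912. Accumulating E over each segment gives final E = 2.1557.

G0 X-7.46 Y13.63 Z14.88
G1 X-1.33 Y0.48 E0.5791
G1 X10.00 Y5.77 E1.0781
G1 X3.87 Y18.91 E1.6568
G1 X-7.46 Y13.63 E2.1557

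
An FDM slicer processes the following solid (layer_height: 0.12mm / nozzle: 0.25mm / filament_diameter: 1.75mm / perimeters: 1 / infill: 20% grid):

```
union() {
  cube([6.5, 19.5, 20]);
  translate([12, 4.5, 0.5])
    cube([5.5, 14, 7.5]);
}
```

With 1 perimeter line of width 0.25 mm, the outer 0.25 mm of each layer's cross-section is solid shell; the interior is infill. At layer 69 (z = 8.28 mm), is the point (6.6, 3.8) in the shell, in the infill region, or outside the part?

At z = 8.28 mm: the 6.5×19.5 cube contributes its full rectangle; the cube at (12, 4.5) is absent (z outside [0.5, 8]); Merging all regions: only the 6.5×19.5 cube is present, so the union is just that shape — 1 connected region. Overall, the cross-section is a single solid region. The nearest boundary edge runs (6.50, 0.00)→(6.50, 19.50); distance from the point to it = 0.10 mm. The point is not inside any of the regions above, so it lies outside the cross-section (0.10 mm from the nearest boundary).

outside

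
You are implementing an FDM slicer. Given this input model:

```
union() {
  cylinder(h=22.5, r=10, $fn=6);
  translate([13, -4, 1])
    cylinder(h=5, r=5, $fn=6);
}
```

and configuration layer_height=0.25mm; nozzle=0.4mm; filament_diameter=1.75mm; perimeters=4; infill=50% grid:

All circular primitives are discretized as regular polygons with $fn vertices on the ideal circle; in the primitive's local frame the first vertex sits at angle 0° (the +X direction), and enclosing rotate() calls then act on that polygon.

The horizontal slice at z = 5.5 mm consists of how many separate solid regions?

2

At z = 5.5 mm: the r=10 cylinder gives a regular 6-gon of circumradius 10 (constant along its height); the r=5 cylinder at (13, -4) contributes a regular 6-gon of circumradius 5; Taking the union: the 2 present regions are separate (no shared area or edge), so areas and boundary lengths simply add and each stays a separate island — 2 connected regions. The result has 2 disconnected regions.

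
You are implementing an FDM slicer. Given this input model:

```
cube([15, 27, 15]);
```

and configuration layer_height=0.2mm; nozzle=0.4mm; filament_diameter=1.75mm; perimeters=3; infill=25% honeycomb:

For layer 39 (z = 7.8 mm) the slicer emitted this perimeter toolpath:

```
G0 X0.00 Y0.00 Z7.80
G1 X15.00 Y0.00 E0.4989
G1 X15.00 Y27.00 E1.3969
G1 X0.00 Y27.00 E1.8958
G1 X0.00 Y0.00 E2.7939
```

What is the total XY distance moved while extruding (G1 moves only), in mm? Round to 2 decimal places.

84.00 mm

Sum the Euclidean lengths of each G1 segment: total = 84.00 mm.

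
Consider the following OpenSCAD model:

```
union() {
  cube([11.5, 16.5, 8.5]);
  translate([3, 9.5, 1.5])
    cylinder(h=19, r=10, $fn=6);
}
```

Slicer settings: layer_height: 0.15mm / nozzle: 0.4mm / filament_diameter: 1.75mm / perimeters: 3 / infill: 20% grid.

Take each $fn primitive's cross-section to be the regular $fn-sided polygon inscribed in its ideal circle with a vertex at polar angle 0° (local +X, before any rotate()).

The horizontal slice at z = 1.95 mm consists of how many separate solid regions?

At z = 1.95 mm: the 11.5×16.5 cube contributes its full rectangle; the r=10 cylinder at (3, 9.5) contributes a regular 6-gon of circumradius 10; Combining (union): the regions partially overlap (shared area 163.89 mm²), so overlapping operands fuse into one piece — 1 connected region. The result has 1 disconnected region.

1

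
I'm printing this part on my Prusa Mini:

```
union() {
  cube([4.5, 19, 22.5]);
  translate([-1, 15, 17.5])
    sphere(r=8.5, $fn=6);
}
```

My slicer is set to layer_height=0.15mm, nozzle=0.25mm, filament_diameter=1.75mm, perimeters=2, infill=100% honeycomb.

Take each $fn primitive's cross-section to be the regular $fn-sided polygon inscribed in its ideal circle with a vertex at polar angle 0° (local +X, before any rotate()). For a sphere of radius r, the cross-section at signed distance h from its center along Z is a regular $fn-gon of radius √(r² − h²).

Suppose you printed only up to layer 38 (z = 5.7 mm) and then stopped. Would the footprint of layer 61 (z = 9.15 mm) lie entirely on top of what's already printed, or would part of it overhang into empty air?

part overhangs

Compare the two slices. At z = 5.7: the cube (footprint 4.5×19) is included at this height (area 85.50 mm²); the sphere at (-1, 15) does not reach this height (|z−center|=11.800 > r=8.5); Combining (union): only the 4.5×19 cube is present, so the union is just that shape — area = 85.50 mm². At z = 9.15: the 4.5×19 cube contributes its full rectangle (area 85.50 mm²); the sphere at (-1, 15): section is a regular 6-gon, circumradius = √(r²−h²) = √(8.5²−8.35²) = 1.590 (area = (6/2)·1.590²·sin(360°/6) = 6.57 mm²); Taking the union: the regions partially overlap — summed areas 92.07 mm² minus the doubly-counted overlap 0.60 mm² gives 91.46 mm² — area = 91.46 mm². Checking containment: at z = 9.15 the cross-section extends beyond the z = 5.7 cross-section by about 5.96 mm².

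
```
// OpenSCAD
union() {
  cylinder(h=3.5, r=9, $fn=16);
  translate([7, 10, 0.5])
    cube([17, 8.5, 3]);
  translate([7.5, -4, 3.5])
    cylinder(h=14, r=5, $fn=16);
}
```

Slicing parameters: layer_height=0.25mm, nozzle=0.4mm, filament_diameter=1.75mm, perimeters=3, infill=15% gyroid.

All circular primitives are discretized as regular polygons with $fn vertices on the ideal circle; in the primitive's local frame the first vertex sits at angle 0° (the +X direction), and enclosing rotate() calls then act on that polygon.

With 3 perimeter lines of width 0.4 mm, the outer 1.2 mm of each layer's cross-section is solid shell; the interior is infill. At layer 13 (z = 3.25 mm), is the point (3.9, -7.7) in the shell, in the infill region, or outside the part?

shell

At z = 3.25 mm: the r=9 cylinder gives a regular 16-gon of circumradius 9 (constant along its height); the cube at (7, 10) is present — its section is the full 17×8.5 rectangle; the cylinder at (7.5, -4) is absent (z outside [3.5, 17.5]); Merging all regions: the 2 present regions are separate (no shared area or edge), so areas and boundary lengths simply add and each stays a separate island — 2 connected regions. Overall, the cross-section has 2 separate islands. The nearest boundary edge runs (6.36, -6.36)→(3.44, -8.31); distance from the point to it = 0.26 mm. (Shell/infill is judged within the island containing the point — the largest one.) The point is inside the cross-section, 0.26 mm from the nearest boundary — within the 1.2 mm shell band (3 × 0.4).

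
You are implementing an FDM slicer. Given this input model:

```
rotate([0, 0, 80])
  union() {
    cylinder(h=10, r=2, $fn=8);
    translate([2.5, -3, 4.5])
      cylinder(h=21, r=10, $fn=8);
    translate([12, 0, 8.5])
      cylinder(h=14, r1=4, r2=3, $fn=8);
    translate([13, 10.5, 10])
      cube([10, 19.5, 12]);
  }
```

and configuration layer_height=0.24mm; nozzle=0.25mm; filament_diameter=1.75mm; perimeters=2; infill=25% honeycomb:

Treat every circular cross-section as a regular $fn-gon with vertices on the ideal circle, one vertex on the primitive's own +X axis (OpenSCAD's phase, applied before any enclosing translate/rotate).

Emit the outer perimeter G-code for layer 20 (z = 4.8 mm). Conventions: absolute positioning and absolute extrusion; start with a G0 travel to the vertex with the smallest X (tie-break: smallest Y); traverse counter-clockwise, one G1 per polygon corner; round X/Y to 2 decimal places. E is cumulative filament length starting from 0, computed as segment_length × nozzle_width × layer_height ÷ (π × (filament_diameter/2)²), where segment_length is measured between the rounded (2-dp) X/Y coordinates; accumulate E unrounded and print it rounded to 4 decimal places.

At z = 4.8 mm: the r=2 cylinder contributes a regular 8-gon of circumradius 2; the r=10 cylinder at (2.5, -3) gives a regular 8-gon of circumradius 10 (constant along its height); the cone at (12, 0) is not intersected at this z (z outside [8.5, 22.5]); the cube at (13, 10.5) is not intersected at this z (z outside [10, 22]); Combining (union): the r=2 cylinder lies entirely inside the r=10 cylinder at (2.5, -3), so the union is just the r=10 cylinder at (2.5, -3) — 1 connected region; (rotated 80° about Z; rotation is an isometry so areas/perimeters/island counts are preserved). The outline is a single polygon with 8 vertices. Extrusion per mm of travel: 0.25 × 0.24 / (π × 0.875²) = 0.024945. Accumulating E over each segment gives final E = 1.5274.

G0 X-6.46 Y3.68 Z4.80
G1 X-4.80 Y-3.79 E0.1909
G1 X1.65 Y-7.91 E0.3818
G1 X9.12 Y-6.25 E0.5727
G1 X13.24 Y0.20 E0.7636
G1 X11.58 Y7.68 E0.9547
G1 X5.13 Y11.79 E1.1455
G1 X-2.35 Y10.13 E1.3367
G1 X-6.46 Y3.68 E1.5274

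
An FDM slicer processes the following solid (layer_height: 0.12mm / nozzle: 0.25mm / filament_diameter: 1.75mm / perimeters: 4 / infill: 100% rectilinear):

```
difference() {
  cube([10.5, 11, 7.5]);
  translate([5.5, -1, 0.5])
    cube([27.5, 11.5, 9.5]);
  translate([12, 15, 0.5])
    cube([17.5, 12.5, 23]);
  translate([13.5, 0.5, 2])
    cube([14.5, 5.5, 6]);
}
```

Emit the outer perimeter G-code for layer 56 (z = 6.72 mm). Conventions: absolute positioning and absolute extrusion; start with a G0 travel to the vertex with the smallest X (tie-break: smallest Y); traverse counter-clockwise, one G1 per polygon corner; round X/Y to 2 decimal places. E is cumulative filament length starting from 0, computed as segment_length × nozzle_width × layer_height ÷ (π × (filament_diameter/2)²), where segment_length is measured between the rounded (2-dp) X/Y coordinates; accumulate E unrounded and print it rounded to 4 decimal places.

At z = 6.72 mm: the 10.5×11 cube contributes its full rectangle; the cube at (5.5, -1) is present — its section is the full 27.5×11.5 rectangle; the cube at (12, 15) is present — its section is the full 17.5×12.5 rectangle; the 14.5×5.5 cube at (13.5, 0.5) contributes its full rectangle; Taking the first minus the rest: starting from the 10.5×11 cube, the 27.5×11.5 cube at (5.5, -1) partially overlaps it — only the 52.50 mm² overlap (of its 316.25 mm²) is removed, clipping the outline; the 17.5×12.5 cube at (12, 15) misses the remaining region (no effect); the 14.5×5.5 cube at (13.5, 0.5) misses the remaining region (no effect) — 1 connected region. The outline is a single polygon with 6 vertices. Extrusion per mm of travel: 0.25 × 0.12 / (π × 0.875²) = 0.012473. Accumulating E over each segment gives final E = 0.5363.

G0 X0.00 Y0.00 Z6.72
G1 X5.50 Y0.00 E0.0686
G1 X5.50 Y10.50 E0.1996
G1 X10.50 Y10.50 E0.2619
G1 X10.50 Y11.00 E0.2682
G1 X0.00 Y11.00 E0.3991
G1 X0.00 Y0.00 E0.5363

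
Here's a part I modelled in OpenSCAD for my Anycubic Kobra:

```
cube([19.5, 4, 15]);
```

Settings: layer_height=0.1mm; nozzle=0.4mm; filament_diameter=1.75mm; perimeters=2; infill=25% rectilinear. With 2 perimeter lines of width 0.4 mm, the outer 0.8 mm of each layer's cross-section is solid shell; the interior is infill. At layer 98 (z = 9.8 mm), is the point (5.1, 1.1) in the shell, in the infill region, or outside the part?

At z = 9.8 mm: the cube is present — its section is the full 19.5×4 rectangle. Overall, the cross-section is a single solid region. The nearest boundary edge runs (0.00, 0.00)→(19.50, 0.00); distance from the point to it = 1.10 mm. The point is inside the cross-section and 1.10 mm from the nearest boundary — more than the 0.8 mm shell width (2 × 0.4), so it's in the infill interior.

infill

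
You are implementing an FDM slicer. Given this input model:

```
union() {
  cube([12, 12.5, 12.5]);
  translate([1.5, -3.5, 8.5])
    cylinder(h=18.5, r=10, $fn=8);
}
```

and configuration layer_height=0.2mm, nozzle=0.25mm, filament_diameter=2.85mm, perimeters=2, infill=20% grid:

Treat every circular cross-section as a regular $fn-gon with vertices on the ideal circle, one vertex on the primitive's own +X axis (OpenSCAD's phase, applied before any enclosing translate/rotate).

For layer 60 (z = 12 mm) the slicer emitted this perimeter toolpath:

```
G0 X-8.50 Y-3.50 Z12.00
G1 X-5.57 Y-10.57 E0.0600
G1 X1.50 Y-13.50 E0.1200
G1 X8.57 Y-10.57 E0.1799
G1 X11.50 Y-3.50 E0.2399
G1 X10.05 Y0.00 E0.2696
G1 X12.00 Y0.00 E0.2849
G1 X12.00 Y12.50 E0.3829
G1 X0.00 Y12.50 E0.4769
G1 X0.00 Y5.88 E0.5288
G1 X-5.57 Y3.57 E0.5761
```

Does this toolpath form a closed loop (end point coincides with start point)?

no

Start point (G0): (-8.50, -3.50). End point (last G1): the path does not return to the start — open.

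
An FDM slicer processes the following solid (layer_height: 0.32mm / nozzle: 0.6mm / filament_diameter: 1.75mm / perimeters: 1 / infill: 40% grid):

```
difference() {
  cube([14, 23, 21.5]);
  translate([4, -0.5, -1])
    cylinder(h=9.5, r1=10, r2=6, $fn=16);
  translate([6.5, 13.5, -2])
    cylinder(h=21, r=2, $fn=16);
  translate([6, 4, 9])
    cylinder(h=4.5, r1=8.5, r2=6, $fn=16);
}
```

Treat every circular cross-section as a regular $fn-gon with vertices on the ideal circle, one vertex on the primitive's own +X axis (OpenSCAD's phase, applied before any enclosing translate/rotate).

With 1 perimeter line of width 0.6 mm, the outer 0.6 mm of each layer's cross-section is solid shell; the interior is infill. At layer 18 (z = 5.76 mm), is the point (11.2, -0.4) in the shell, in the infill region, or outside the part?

outside

At z = 5.76 mm: the 14×23 cube contributes its full rectangle; the cone at (4, -0.5): at t=0.712 of its height the radius interpolates to r₁+(r₂−r₁)t = 7.154, giving a regular 16-gon of that circumradius; the r=2 cylinder at (6.5, 13.5) contributes a regular 16-gon of circumradius 2; the cone at (6, 4) does not reach this height (z outside [9, 13.5]); Subtracting the remaining from the first: starting from the 14×23 cube, the cone at (4, -0.5) partially overlaps it — only the 60.27 mm² overlap (of its 156.67 mm²) is removed, clipping the outline; the r=2 cylinder at (6.5, 13.5) lies wholly inside it (removes its full 12.25 mm² and its 12.49 mm outline becomes a hole wall) — 1 connected region with 1 hole. Overall, the cross-section is one region with 1 hole. The nearest boundary edge runs (14.00, 0.00)→(11.05, 0.00); distance from the point to it = 0.40 mm. The point is not inside any of the regions above, so it lies outside the cross-section (0.40 mm from the nearest boundary).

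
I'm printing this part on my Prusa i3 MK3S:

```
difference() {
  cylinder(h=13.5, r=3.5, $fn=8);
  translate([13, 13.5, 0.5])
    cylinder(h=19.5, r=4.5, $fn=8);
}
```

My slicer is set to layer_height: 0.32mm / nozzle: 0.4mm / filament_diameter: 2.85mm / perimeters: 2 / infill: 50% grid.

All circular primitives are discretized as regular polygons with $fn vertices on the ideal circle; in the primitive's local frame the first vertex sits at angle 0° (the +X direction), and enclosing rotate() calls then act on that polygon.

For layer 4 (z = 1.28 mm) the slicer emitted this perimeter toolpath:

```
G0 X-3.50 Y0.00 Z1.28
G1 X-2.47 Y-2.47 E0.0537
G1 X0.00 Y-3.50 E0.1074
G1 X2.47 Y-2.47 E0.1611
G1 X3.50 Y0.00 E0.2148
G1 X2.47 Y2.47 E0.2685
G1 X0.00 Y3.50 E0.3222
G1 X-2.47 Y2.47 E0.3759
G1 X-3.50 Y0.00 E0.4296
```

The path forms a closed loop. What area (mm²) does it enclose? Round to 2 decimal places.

34.58 mm²

Apply the shoelace formula to the sequence of (X, Y) vertices; enclosed area = 34.58 mm².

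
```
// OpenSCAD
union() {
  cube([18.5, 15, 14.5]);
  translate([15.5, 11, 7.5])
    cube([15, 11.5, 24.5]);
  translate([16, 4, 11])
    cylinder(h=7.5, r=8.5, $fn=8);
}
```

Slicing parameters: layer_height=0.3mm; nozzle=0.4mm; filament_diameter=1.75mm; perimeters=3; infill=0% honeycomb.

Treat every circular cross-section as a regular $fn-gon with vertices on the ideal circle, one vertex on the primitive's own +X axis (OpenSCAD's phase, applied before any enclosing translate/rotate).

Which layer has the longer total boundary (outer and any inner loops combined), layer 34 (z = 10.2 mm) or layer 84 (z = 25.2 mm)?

Layer 34 (z = 10.2): the cube (footprint 18.5×15) is included at this height (perimeter 67.00 mm); the 15×11.5 cube at (15.5, 11) contributes its full rectangle (perimeter 53.00 mm); the cylinder at (16, 4) does not reach this height (z outside [11, 18.5]); Combining (union): the regions partially overlap (shared area 12.00 mm²), so the edge portions inside another operand are dropped and the merged outline is re-measured after clipping — boundary = 106.00 mm. So its perimeter = 106.00 mm. Layer 84 (z = 25.2): the cube is absent (z outside [0, 14.5]); the 15×11.5 cube at (15.5, 11) contributes its full rectangle (perimeter 53.00 mm); the cylinder at (16, 4) is absent (z outside [11, 18.5]); Merging all regions: only the 15×11.5 cube at (15.5, 11) is present, so the union is just that shape — boundary = 53.00 mm. So its perimeter = 53.00 mm. Layer 34 is larger (106.00 vs 53.00 mm).

layer 34 (z = 10.2 mm)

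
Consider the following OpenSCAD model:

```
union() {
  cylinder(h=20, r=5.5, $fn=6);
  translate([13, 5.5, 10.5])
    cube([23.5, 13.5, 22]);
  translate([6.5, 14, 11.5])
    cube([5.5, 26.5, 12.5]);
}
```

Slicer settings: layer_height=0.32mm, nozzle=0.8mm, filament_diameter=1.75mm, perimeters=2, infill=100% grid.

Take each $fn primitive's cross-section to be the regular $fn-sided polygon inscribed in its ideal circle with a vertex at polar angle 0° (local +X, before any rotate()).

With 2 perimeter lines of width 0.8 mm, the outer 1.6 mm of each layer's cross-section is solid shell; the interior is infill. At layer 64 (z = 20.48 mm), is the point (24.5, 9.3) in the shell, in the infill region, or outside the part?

infill

At z = 20.48 mm: the cylinder is absent (z outside [0, 20]); the cube at (13, 5.5) (footprint 23.5×13.5) is included at this height; the cube at (6.5, 14) is present — its section is the full 5.5×26.5 rectangle; Taking the union: the 2 present regions are separate (no shared area or edge), so areas and boundary lengths simply add and each stays a separate island — 2 connected regions. Overall, the cross-section has 2 separate islands. The nearest boundary edge runs (36.50, 5.50)→(13.00, 5.50); distance from the point to it = 3.80 mm. (Shell/infill is judged within the island containing the point — the largest one.) The point is inside the cross-section and 3.80 mm from the nearest boundary — more than the 1.6 mm shell width (2 × 0.8), so it's in the infill interior.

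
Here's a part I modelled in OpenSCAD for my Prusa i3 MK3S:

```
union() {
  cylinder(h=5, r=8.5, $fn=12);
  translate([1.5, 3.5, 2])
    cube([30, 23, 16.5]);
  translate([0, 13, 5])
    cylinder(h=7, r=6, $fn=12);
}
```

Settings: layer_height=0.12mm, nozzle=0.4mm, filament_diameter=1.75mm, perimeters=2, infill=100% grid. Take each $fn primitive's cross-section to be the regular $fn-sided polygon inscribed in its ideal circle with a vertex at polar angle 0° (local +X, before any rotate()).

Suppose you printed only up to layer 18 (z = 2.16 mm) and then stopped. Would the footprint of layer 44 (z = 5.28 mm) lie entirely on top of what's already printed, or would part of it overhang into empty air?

Compare the two slices. At z = 2.16: the r=8.5 cylinder contributes a regular 12-gon of circumradius 8.5 (area = (12/2)·8.500²·sin(360°/12) = 216.75 mm²); the 30×23 cube at (1.5, 3.5) contributes its full rectangle (area 690.00 mm²); the cylinder at (0, 13) does not reach this height (z outside [5, 12]); Merging all regions: the regions partially overlap — summed areas 906.75 mm² minus the doubly-counted overlap 18.88 mm² gives 887.87 mm² — area = 887.87 mm². At z = 5.28: the cylinder is absent (z outside [0, 5]); the cube at (1.5, 3.5) (footprint 30×23) is included at this height (area 690.00 mm²); the cylinder at (0, 13): section is a regular 12-gon, circumradius r=6 (area = (12/2)·6.000²·sin(360°/12) = 108.00 mm²); Taking the union: the regions partially overlap — summed areas 798.00 mm² minus the doubly-counted overlap 36.60 mm² gives 761.40 mm² — area = 761.40 mm². Checking containment: at z = 5.28 the cross-section extends beyond the z = 2.16 cross-section by about 67.65 mm².

part overhangs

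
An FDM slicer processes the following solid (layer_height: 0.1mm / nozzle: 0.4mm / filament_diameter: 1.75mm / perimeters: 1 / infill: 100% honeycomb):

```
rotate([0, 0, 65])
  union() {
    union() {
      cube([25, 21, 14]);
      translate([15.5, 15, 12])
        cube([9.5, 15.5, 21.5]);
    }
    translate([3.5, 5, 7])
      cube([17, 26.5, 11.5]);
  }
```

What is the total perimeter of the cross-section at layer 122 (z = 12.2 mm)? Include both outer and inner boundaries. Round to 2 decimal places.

113.00 mm

At z = 12.2 mm: the 25×21 cube contributes its full rectangle (perimeter 92.00 mm); the cube at (15.5, 15) (footprint 9.5×15.5) is included at this height (perimeter 50.00 mm); Taking the union: the regions partially overlap (shared area 57.00 mm²), so the edge portions inside another operand are dropped and the merged outline is re-measured after clipping — boundary = 111.00 mm; the 17×26.5 cube at (3.5, 5) contributes its full rectangle (perimeter 87.00 mm); Taking the union: the regions partially overlap (shared area 319.50 mm²), so the edge portions inside another operand are dropped and the merged outline is re-measured after clipping — boundary = 113.00 mm; (rotated 65° about Z; rotation is an isometry so areas/perimeters/island counts are preserved). Overall, the cross-section is a single solid region. Total boundary length (outer) = 113.00 mm.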